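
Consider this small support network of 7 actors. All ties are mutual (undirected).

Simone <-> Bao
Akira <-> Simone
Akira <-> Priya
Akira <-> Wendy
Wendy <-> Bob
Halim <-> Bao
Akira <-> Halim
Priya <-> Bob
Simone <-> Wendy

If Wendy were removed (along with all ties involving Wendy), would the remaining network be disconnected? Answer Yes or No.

No

Even without Wendy, every remaining node can still reach every other (the residual graph is connected), so Wendy is not a cut vertex.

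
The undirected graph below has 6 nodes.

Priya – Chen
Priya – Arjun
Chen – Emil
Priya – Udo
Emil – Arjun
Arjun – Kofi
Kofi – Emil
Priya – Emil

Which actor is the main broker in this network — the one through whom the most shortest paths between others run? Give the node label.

Unnormalized betweenness of each node: Arjun:1, Chen:0, Emil:5/2, Kofi:0, Priya:9/2, Udo:0.
Priya has the largest value, 9/2, making it the main broker — the node through which the most shortest paths run.

Priya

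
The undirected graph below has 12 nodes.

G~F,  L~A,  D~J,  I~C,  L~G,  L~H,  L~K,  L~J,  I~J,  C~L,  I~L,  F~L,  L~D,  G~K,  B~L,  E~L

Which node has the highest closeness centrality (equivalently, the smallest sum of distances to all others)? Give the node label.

L

Farness (sum of distances to all others) for each node — A:21, B:21, C:20, D:20, E:21, F:20, G:19, H:21, I:19, J:19, K:20, L:11.
The smallest farness is 11, for L, so L has the highest closeness.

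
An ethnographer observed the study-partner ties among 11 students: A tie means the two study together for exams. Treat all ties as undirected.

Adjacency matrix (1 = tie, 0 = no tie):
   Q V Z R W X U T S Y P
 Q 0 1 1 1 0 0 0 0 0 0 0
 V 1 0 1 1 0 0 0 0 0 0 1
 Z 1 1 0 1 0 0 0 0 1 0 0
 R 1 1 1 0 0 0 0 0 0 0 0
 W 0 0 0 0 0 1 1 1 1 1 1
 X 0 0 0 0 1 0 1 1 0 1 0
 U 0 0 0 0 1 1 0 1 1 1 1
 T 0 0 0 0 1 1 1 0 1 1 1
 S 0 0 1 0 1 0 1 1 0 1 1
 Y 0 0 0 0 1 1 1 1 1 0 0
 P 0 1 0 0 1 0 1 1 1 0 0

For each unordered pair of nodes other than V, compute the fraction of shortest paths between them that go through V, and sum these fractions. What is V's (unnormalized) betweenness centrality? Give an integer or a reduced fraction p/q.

89/14

Pairs whose geodesics pass through V — Q–W: 1/2; Q–X: 3/7; Q–U: 1/2; Q–T: 1/2; Q–P: 1; Z–P: 1/2; R–W: 1/2; R–X: 3/7; R–U: 1/2; R–T: 1/2; R–P: 1.
All other pairs contribute 0.
Summing the contributions gives betweenness(V) = 89/14.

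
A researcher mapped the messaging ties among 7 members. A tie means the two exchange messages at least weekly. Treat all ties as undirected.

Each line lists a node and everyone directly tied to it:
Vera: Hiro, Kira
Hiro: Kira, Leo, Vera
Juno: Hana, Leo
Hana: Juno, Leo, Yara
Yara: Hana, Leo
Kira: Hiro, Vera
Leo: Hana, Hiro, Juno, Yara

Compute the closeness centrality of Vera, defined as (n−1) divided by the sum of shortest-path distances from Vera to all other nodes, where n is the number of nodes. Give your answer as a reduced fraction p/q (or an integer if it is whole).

Distances from Vera: Hana:3, Hiro:1, Juno:3, Kira:1, Leo:2, Yara:3. Sum = 13.
n = 7, so closeness = 6/13.

6/13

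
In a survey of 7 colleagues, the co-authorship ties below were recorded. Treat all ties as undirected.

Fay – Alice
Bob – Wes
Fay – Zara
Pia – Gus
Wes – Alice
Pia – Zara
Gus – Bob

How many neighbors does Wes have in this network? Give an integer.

2

Wes is directly tied to Alice and Bob. That is 2 neighbors, so the degree of Wes is 2.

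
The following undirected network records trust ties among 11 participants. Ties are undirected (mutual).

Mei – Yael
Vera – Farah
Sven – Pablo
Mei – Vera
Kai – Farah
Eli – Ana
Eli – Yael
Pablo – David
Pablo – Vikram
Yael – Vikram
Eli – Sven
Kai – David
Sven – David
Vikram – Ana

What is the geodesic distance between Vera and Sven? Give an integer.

One shortest route is Vera – Farah – Kai – David – Sven, which uses 4 edges, and at distance 3 from Vera we only reach {David, Eli, Vikram}, which does not include Sven. So d(Vera,Sven) = 4.

4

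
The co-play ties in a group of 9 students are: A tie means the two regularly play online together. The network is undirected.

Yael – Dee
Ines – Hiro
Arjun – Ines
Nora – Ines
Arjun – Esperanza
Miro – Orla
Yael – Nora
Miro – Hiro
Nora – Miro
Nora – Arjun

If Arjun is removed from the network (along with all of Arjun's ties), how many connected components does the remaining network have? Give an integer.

2

Without Arjun, the remaining ties split the others into: {Dee, Hiro, Ines, Miro, Nora, Orla, Yael}; {Esperanza}.
That's 2 separate components.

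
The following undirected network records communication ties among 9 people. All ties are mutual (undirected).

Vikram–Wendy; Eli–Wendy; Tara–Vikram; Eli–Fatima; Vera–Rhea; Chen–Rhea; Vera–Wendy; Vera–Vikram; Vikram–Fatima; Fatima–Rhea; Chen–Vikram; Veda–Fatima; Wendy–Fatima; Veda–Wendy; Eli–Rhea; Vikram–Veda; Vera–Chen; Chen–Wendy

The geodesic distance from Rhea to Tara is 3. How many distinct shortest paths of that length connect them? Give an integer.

3

The shortest distance is 3. The length-3 paths are: Rhea–Chen–Vikram–Tara; Rhea–Vera–Vikram–Tara; Rhea–Fatima–Vikram–Tara.
That gives 3 distinct shortest paths.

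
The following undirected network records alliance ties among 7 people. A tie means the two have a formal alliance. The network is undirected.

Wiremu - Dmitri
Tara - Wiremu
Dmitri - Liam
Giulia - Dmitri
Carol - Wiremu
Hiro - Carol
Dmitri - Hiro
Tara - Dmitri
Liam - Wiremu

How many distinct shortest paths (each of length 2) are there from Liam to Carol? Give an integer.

The shortest distance is 2, and the only length-2 path is Liam–Wiremu–Carol. So there is exactly 1 shortest path.

1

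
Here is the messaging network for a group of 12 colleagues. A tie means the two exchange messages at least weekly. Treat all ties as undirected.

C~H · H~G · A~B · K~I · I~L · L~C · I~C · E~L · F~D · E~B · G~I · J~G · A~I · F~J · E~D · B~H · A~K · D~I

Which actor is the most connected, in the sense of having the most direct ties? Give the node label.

Degrees — A:3, B:3, C:3, D:3, E:3, F:2, G:3, H:3, I:6, J:2, K:2, L:3.
The maximum is 6, attained only by I.

I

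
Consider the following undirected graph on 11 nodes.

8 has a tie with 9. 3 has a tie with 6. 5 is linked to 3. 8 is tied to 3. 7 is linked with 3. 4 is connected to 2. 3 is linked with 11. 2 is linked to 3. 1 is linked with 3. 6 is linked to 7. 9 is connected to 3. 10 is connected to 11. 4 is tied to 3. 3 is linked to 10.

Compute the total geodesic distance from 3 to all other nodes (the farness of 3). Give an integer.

Distances from 3: 1:1, 2:1, 4:1, 5:1, 6:1, 7:1, 8:1, 9:1, 10:1, 11:1.
Sum = 1 + 1 + 1 + 1 + 1 + 1 + 1 + 1 + 1 + 1 = 10.

10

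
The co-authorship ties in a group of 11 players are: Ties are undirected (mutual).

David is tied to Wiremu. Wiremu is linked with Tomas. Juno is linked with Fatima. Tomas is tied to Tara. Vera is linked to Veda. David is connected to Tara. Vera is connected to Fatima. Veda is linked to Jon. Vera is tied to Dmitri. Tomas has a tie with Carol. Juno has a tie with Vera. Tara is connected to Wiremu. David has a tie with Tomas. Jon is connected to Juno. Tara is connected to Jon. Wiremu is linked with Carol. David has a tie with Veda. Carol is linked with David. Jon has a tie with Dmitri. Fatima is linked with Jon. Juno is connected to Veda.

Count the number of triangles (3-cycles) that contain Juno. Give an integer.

4

Juno's neighbors: Fatima, Jon, Veda, and Vera.
Neighbor pairs that are themselves tied: Juno–Fatima–Jon; Juno–Fatima–Vera; Juno–Jon–Veda; Juno–Veda–Vera. Each forms one triangle with Juno, for 4 in total.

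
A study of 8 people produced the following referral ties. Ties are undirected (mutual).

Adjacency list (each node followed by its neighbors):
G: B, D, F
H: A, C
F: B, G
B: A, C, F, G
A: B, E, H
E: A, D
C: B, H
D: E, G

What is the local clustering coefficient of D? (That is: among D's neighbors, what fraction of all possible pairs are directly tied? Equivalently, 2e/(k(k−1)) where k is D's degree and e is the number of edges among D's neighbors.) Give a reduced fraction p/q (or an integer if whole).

0

D's neighbors: E and G (k = 2).
Possible neighbor pairs: C(2,2) = 1. Edges among them: none → e = 0.
Clustering(D) = 0/1.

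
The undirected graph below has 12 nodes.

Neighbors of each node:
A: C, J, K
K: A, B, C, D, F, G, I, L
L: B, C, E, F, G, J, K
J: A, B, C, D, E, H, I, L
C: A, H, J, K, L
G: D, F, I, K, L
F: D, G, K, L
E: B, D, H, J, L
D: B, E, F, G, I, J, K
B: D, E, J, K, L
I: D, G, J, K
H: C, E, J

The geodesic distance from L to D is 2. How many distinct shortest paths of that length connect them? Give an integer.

6

The shortest distance is 2. The length-2 paths are: L–F–D; L–K–D; L–J–D; L–B–D; L–G–D; L–E–D.
That gives 6 distinct shortest paths.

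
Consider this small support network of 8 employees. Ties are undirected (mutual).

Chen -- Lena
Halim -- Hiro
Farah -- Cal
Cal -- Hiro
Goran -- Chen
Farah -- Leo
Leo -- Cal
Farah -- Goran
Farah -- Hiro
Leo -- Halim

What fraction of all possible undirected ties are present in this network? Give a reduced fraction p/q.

5/14

There are 10 edges and 8 nodes, so the maximum possible is C(8,2) = 28.
Density = 10/28 = 5/14.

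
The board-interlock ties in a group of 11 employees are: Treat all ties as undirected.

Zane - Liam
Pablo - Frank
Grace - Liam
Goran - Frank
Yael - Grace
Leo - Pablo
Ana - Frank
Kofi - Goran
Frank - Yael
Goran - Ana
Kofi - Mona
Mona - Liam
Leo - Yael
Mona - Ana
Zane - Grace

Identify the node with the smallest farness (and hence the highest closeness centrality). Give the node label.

Frank

Farness (sum of distances to all others) for each node — Ana:20, Frank:18, Goran:22, Grace:21, Kofi:24, Leo:26, Liam:22, Mona:21, Pablo:25, Yael:19, Zane:26.
The smallest farness is 18, for Frank, so Frank has the highest closeness.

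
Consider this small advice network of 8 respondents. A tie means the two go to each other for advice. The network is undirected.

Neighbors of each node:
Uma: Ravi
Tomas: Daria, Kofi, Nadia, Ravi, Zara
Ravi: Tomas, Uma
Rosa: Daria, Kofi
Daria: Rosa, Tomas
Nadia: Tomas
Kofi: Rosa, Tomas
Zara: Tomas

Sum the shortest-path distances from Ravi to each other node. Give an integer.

13

Distances from Ravi: Daria:2, Kofi:2, Nadia:2, Rosa:3, Tomas:1, Uma:1, Zara:2.
Sum = 2 + 2 + 2 + 3 + 1 + 1 + 2 = 13.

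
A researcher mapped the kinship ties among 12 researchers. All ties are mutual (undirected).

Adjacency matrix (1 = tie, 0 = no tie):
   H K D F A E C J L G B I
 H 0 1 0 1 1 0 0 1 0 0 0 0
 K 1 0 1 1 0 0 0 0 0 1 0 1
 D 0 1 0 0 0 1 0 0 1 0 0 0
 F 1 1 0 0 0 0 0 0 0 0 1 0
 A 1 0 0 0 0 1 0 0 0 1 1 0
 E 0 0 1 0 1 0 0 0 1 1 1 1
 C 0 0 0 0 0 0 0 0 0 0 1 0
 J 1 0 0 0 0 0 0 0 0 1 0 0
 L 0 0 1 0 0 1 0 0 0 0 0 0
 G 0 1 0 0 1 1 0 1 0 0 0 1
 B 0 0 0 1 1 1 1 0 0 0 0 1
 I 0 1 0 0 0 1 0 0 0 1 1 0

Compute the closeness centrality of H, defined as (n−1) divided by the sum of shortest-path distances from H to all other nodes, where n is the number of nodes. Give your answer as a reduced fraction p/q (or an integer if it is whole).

Distances from H: A:1, B:2, C:3, D:2, E:2, F:1, G:2, I:2, J:1, K:1, L:3. Sum = 20.
n = 12, so closeness = 11/20.

11/20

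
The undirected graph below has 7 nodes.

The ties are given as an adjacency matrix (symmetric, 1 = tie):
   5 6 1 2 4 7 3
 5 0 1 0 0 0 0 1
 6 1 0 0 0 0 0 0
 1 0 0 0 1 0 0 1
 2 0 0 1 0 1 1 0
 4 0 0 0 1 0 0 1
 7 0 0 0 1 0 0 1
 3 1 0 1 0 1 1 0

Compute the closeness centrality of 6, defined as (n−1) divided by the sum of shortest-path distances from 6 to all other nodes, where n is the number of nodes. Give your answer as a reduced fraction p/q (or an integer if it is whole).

3/8

Distances from 6: 1:3, 2:4, 3:2, 4:3, 5:1, 7:3. Sum = 16.
n = 7, so closeness = 6/16 = 3/8.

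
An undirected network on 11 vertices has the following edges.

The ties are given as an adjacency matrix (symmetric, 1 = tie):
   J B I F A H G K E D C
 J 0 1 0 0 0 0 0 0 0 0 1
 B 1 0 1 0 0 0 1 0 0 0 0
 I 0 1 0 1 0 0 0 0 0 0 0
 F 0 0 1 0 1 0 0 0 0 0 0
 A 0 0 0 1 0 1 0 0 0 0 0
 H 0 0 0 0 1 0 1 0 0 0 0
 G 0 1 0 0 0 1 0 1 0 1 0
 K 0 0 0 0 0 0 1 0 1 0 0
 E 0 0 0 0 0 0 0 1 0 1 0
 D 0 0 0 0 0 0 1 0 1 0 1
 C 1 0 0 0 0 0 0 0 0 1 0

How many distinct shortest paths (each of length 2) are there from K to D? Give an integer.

The shortest distance is 2. The length-2 paths are: K–E–D; K–G–D.
That gives 2 distinct shortest paths.

2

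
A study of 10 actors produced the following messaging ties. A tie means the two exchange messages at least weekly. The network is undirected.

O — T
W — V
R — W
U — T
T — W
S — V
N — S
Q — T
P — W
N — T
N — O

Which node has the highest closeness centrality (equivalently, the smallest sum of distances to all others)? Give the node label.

Farness (sum of distances to all others) for each node — N:17, O:19, P:22, Q:21, R:22, S:20, T:13, U:21, V:19, W:14.
The smallest farness is 13, for T, so T has the highest closeness.

T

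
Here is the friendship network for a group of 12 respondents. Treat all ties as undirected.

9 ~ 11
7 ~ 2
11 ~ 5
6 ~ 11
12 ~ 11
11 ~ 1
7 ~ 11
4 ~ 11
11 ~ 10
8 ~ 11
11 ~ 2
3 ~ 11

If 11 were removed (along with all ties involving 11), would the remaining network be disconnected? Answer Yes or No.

Yes

Removing 11 leaves {3} with no path to {2 and 7}, so the network splits into 10 components. 11 is a cut vertex.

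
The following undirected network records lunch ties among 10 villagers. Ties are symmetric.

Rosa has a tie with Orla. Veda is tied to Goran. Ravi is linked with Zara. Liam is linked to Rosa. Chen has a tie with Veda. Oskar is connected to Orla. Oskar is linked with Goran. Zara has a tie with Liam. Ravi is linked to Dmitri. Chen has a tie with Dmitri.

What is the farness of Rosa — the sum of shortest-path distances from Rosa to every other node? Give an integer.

Distances from Rosa: Chen:5, Dmitri:4, Goran:3, Liam:1, Orla:1, Oskar:2, Ravi:3, Veda:4, Zara:2.
Sum = 5 + 4 + 3 + 1 + 1 + 2 + 3 + 4 + 2 = 25.

25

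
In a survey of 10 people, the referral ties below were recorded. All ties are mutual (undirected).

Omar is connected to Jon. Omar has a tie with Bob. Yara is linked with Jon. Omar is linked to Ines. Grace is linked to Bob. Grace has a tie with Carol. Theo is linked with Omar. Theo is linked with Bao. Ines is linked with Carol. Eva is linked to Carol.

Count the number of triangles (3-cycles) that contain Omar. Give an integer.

Omar's neighbors are Bob, Ines, Jon, and Theo, but none of them are tied to each other, so no triangle contains Omar.

0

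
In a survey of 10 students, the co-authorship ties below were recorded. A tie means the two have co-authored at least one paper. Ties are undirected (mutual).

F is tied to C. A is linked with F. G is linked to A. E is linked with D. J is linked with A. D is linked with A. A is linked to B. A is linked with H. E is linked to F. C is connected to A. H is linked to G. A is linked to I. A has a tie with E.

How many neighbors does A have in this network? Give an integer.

A is directly tied to B, C, D, E, F, G, H, I, and J. That is 9 neighbors, so the degree of A is 9.

9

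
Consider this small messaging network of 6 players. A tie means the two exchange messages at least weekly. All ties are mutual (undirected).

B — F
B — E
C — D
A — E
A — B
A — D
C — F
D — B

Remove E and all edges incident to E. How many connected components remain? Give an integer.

E's neighbors (A and B) remain reachable from one another through other ties, so the rest of the network stays in one piece.

1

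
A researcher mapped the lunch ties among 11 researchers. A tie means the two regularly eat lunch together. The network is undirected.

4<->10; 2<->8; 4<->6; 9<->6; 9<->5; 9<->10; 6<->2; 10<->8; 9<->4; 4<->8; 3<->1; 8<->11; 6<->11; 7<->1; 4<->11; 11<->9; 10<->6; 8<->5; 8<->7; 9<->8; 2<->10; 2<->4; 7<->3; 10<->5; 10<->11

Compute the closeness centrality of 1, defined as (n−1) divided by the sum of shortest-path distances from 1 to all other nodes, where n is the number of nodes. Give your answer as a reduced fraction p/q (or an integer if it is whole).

5/13

Distances from 1: 2:3, 3:1, 4:3, 5:3, 6:4, 7:1, 8:2, 9:3, 10:3, 11:3. Sum = 26.
n = 11, so closeness = 10/26 = 5/13.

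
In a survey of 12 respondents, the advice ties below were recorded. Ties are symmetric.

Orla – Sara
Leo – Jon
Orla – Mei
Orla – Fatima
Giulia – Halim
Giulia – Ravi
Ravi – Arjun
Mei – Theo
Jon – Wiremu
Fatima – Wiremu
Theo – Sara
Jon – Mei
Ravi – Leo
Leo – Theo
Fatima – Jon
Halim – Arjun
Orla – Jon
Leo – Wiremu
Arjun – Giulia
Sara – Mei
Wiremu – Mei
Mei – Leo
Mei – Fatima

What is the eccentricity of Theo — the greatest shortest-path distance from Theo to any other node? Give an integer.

Distances from Theo: Arjun:3, Fatima:2, Giulia:3, Halim:4, Jon:2, Leo:1, Mei:1, Orla:2, Ravi:2, Sara:1, Wiremu:2.
The largest is 4 (to Halim), so the eccentricity of Theo is 4.

4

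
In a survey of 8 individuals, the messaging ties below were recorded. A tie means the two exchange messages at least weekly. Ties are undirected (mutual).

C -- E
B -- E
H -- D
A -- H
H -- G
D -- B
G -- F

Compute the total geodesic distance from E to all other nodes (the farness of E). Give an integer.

20

Distances from E: A:4, B:1, C:1, D:2, F:5, G:4, H:3.
Sum = 4 + 1 + 1 + 2 + 5 + 4 + 3 = 20.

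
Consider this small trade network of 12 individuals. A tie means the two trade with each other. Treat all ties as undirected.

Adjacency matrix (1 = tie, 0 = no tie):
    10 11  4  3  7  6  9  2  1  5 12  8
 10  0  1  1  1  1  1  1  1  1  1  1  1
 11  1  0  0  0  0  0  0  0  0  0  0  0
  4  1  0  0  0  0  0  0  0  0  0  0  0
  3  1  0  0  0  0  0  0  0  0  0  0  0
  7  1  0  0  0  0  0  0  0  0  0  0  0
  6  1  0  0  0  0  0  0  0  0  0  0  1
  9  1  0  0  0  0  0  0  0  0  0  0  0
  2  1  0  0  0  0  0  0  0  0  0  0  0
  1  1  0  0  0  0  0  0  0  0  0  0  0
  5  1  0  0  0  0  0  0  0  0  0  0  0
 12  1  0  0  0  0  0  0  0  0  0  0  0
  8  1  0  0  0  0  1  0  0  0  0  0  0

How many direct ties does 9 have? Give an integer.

9 is directly tied to 10. That is 1 neighbor, so the degree of 9 is 1.

1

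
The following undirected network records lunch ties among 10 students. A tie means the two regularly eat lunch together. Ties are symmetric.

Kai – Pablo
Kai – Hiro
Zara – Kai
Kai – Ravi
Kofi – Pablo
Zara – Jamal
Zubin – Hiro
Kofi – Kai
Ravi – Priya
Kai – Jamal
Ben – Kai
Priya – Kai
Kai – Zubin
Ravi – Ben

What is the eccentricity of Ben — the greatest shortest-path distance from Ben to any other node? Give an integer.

Distances from Ben: Hiro:2, Jamal:2, Kai:1, Kofi:2, Pablo:2, Priya:2, Ravi:1, Zara:2, Zubin:2.
The largest is 2 (to Pablo, Kofi, Jamal, Zubin, Zara, Priya, and Hiro), so the eccentricity of Ben is 2.

2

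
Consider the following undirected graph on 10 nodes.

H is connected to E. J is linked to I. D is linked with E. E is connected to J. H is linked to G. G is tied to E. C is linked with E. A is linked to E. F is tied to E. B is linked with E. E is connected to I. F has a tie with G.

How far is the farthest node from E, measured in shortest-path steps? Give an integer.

1

Distances from E: A:1, B:1, C:1, D:1, F:1, G:1, H:1, I:1, J:1.
The largest is 1 (to F, B, I, D, C, J, A, G, and H), so the eccentricity of E is 1.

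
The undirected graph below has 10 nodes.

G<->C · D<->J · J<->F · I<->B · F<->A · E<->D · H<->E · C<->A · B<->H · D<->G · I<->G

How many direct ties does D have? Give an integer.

3

D is directly tied to E, G, and J. That is 3 neighbors, so the degree of D is 3.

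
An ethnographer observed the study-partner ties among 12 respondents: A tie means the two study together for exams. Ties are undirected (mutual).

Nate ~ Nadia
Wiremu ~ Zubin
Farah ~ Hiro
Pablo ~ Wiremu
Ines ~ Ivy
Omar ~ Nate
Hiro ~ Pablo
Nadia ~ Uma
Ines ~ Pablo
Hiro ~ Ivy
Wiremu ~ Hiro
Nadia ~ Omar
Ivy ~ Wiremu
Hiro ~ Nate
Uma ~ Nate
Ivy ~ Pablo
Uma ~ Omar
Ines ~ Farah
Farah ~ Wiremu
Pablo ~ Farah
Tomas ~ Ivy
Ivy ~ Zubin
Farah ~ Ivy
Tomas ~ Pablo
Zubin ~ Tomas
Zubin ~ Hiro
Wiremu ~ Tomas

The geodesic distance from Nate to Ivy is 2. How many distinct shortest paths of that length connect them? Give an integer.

The shortest distance is 2, and the only length-2 path is Nate–Hiro–Ivy. So there is exactly 1 shortest path.

1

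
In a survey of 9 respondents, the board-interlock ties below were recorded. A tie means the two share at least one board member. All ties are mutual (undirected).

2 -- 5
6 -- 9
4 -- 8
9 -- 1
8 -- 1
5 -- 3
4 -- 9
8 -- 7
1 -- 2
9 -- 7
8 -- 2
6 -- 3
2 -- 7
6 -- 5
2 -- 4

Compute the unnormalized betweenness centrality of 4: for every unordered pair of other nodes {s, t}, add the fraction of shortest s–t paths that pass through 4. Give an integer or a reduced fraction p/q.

11/12

Pairs whose geodesics pass through 4 — 6–8: 1/4; 2–9: 1/3; 8–9: 1/3.
All other pairs contribute 0.
Summing the contributions gives betweenness(4) = 11/12.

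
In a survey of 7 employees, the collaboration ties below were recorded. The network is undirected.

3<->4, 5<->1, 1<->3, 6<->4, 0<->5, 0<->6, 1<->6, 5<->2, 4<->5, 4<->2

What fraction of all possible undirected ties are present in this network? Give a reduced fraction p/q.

10/21

There are 10 edges and 7 nodes, so the maximum possible is C(7,2) = 21.
Density = 10/21.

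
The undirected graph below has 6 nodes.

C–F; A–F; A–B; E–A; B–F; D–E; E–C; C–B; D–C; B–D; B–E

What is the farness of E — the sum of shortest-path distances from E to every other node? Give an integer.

Distances from E: A:1, B:1, C:1, D:1, F:2.
Sum = 1 + 1 + 1 + 1 + 2 = 6.

6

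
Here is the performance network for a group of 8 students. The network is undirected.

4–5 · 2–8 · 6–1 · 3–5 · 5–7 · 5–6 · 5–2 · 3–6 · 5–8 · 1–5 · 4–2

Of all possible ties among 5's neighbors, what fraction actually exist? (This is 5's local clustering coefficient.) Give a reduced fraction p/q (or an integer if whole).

4/21

5's neighbors: 1, 2, 3, 4, 6, 7, and 8 (k = 7).
Possible neighbor pairs: C(7,2) = 21. Edges among them: 1–6, 2–4, 2–8, 3–6 → e = 4.
Clustering(5) = 4/21.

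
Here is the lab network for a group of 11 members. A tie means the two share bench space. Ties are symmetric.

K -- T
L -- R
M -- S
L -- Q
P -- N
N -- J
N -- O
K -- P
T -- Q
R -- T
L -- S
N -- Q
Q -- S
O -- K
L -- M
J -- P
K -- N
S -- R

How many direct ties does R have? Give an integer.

R is directly tied to L, S, and T. That is 3 neighbors, so the degree of R is 3.

3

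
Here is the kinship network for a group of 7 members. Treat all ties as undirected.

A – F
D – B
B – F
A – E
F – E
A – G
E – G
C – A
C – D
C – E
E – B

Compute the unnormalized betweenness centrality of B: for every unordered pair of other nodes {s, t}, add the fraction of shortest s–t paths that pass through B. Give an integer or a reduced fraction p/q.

Pairs whose geodesics pass through B — G–D: 1/3; D–E: 1/2; D–F: 1.
All other pairs contribute 0.
Summing the contributions gives betweenness(B) = 11/6.

11/6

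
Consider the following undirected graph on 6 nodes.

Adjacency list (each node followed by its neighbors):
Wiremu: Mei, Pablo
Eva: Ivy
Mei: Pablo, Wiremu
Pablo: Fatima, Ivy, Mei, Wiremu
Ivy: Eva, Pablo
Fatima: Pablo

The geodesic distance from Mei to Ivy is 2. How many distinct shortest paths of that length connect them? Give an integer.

1

The shortest distance is 2, and the only length-2 path is Mei–Pablo–Ivy. So there is exactly 1 shortest path.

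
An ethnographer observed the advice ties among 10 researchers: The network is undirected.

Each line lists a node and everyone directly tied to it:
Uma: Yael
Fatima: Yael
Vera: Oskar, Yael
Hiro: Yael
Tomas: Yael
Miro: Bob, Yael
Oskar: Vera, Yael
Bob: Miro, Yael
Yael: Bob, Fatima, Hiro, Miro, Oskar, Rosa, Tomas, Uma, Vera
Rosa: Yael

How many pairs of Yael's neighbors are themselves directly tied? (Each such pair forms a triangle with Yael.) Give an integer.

2

Yael's neighbors: Bob, Fatima, Hiro, Miro, Oskar, Rosa, Tomas, Uma, and Vera.
Neighbor pairs that are themselves tied: Yael–Bob–Miro; Yael–Oskar–Vera. Each forms one triangle with Yael, for 2 in total.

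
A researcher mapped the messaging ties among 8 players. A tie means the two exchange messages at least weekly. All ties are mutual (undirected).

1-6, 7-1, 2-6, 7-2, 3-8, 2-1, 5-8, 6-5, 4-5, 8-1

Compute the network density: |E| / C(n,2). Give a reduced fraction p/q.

There are 10 edges and 8 nodes, so the maximum possible is C(8,2) = 28.
Density = 10/28 = 5/14.

5/14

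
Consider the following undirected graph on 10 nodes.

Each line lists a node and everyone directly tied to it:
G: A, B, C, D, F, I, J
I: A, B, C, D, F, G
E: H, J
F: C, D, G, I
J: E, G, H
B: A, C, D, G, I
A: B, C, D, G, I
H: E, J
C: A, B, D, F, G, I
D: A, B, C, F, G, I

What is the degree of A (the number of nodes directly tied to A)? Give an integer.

5

A is directly tied to B, C, D, G, and I. That is 5 neighbors, so the degree of A is 5.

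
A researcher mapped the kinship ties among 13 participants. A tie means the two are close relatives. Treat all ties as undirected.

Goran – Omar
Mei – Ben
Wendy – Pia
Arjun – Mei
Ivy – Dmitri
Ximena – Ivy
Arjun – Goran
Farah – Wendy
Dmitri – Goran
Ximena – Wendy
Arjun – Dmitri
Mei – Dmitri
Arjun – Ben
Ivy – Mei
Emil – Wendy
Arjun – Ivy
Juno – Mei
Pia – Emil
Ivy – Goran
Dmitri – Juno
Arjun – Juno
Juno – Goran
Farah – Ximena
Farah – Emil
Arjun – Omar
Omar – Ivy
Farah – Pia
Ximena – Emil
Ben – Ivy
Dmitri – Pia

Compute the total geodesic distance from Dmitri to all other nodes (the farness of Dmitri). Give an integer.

18

Distances from Dmitri: Arjun:1, Ben:2, Emil:2, Farah:2, Goran:1, Ivy:1, Juno:1, Mei:1, Omar:2, Pia:1, Wendy:2, Ximena:2.
Sum = 1 + 2 + 2 + 2 + 1 + 1 + 1 + 1 + 2 + 1 + 2 + 2 = 18.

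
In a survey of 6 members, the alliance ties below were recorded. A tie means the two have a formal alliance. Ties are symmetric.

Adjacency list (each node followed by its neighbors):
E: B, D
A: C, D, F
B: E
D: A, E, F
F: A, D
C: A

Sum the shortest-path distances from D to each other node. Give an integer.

7

Distances from D: A:1, B:2, C:2, E:1, F:1.
Sum = 1 + 2 + 2 + 1 + 1 = 7.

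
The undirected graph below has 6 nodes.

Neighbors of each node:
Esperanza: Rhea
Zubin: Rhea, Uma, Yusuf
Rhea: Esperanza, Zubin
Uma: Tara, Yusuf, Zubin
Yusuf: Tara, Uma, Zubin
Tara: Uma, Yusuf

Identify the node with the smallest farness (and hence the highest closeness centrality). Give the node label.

Farness (sum of distances to all others) for each node — Esperanza:13, Rhea:9, Tara:11, Uma:8, Yusuf:8, Zubin:7.
The smallest farness is 7, for Zubin, so Zubin has the highest closeness.

Zubin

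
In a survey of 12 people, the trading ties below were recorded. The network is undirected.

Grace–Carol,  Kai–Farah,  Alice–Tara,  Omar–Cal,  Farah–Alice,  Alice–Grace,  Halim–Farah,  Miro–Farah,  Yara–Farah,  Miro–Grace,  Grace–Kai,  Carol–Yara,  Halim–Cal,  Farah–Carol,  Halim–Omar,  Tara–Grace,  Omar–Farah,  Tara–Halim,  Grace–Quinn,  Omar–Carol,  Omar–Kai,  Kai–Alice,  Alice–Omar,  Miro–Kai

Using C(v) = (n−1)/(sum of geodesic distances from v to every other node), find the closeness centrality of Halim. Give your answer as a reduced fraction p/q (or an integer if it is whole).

Distances from Halim: Alice:2, Cal:1, Carol:2, Farah:1, Grace:2, Kai:2, Miro:2, Omar:1, Quinn:3, Tara:1, Yara:2. Sum = 19.
n = 12, so closeness = 11/19.

11/19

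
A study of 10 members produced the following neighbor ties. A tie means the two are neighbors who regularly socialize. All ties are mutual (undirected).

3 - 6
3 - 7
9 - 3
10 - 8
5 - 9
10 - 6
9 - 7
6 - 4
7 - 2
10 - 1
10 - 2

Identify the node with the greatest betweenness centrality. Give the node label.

Unnormalized betweenness of each node: 1:0, 2:6, 3:9, 4:0, 5:0, 6:14, 7:6, 8:0, 9:8, 10:17.
10 has the largest value, 17, making it the main broker — the node through which the most shortest paths run.

10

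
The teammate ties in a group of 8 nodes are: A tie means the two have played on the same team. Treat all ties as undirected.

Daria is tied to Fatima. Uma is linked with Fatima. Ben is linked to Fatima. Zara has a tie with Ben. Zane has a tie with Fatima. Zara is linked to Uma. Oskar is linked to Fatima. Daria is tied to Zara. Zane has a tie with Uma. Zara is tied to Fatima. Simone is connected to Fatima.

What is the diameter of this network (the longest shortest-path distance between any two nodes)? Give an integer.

Eccentricity of each node (its greatest distance to any other): Ben:2, Daria:2, Fatima:1, Oskar:2, Simone:2, Uma:2, Zane:2, Zara:2.
The maximum eccentricity is 2, realized for instance by the pair Ben–Zane via Ben – Fatima – Zane. So the diameter is 2.

2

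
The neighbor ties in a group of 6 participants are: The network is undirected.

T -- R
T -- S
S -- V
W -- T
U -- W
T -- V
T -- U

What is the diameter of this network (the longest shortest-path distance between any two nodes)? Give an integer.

Eccentricity of each node (its greatest distance to any other): R:2, S:2, T:1, U:2, V:2, W:2.
The maximum eccentricity is 2, realized for instance by the pair R–U via R – T – U. So the diameter is 2.

2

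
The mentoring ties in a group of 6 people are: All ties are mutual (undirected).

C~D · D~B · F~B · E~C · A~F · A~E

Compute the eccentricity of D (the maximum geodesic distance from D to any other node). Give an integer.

Distances from D: A:3, B:1, C:1, E:2, F:2.
The largest is 3 (to A), so the eccentricity of D is 3.

3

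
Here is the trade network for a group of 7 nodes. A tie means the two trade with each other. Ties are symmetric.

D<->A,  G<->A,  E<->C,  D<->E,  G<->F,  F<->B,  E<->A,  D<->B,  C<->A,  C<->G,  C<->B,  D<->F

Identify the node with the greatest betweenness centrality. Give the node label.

Unnormalized betweenness of each node: A:4/3, B:5/6, C:2, D:5/2, E:1/3, F:1, G:1.
D has the largest value, 5/2, making it the main broker — the node through which the most shortest paths run.

D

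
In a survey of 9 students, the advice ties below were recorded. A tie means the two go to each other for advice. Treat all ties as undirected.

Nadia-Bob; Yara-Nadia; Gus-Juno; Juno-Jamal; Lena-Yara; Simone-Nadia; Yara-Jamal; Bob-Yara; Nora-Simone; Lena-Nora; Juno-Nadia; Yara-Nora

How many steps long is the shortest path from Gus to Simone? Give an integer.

One shortest route is Gus – Juno – Nadia – Simone, which uses 3 edges, and at distance 2 from Gus we only reach {Jamal, Nadia}, which does not include Simone. So d(Gus,Simone) = 3.

3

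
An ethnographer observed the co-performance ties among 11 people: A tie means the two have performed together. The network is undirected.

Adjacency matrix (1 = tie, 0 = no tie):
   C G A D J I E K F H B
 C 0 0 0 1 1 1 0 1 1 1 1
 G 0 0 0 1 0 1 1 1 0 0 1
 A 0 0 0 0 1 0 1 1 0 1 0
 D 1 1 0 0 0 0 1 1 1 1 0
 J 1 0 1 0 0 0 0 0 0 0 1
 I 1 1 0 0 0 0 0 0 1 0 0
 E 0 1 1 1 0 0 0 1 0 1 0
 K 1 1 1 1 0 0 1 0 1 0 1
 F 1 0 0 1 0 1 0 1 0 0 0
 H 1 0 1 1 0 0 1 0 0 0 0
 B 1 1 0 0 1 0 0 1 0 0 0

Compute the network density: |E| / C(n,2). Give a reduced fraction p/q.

There are 26 edges and 11 nodes, so the maximum possible is C(11,2) = 55.
Density = 26/55.

26/55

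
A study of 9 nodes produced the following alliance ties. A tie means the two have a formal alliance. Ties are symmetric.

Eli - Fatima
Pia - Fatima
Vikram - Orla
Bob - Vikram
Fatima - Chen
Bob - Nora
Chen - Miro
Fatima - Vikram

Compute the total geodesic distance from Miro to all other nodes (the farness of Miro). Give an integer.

Distances from Miro: Bob:4, Chen:1, Eli:3, Fatima:2, Nora:5, Orla:4, Pia:3, Vikram:3.
Sum = 4 + 1 + 3 + 2 + 5 + 4 + 3 + 3 = 25.

25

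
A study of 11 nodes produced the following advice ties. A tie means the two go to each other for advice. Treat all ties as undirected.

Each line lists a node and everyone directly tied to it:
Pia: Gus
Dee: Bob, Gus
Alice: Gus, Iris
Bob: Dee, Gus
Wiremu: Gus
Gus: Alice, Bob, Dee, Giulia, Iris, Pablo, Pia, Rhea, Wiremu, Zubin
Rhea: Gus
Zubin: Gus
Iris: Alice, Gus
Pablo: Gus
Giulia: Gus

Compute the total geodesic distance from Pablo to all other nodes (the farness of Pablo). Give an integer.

19

Distances from Pablo: Alice:2, Bob:2, Dee:2, Giulia:2, Gus:1, Iris:2, Pia:2, Rhea:2, Wiremu:2, Zubin:2.
Sum = 2 + 2 + 2 + 2 + 1 + 2 + 2 + 2 + 2 + 2 = 19.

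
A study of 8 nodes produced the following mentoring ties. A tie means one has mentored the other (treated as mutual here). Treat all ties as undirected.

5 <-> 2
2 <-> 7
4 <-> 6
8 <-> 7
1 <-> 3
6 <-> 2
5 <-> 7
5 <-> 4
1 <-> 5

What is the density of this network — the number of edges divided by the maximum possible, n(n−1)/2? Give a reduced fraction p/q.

There are 9 edges and 8 nodes, so the maximum possible is C(8,2) = 28.
Density = 9/28.

9/28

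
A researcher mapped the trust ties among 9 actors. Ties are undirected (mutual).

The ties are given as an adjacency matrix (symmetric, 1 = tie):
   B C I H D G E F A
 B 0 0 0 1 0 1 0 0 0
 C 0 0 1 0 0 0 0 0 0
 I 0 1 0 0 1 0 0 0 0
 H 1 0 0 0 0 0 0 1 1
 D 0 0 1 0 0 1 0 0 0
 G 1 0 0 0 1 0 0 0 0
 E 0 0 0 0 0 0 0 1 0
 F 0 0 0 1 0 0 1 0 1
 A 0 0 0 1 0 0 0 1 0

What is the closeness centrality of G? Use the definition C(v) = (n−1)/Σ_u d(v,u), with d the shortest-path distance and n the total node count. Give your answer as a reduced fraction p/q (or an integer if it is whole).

Distances from G: A:3, B:1, C:3, D:1, E:4, F:3, H:2, I:2. Sum = 19.
n = 9, so closeness = 8/19.

8/19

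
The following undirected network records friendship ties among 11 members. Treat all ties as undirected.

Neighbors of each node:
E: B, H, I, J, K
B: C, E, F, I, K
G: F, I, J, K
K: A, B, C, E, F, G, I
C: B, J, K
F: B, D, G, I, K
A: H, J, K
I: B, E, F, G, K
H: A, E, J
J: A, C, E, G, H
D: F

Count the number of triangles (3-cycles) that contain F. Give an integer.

5

F's neighbors: B, D, G, I, and K.
Neighbor pairs that are themselves tied: F–B–I; F–B–K; F–G–I; F–G–K; F–I–K. Each forms one triangle with F, for 5 in total.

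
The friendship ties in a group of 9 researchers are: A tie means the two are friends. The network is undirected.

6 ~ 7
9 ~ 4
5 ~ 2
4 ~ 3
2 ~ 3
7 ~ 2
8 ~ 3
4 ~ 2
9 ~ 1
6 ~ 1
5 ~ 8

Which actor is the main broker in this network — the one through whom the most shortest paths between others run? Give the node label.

Unnormalized betweenness of each node: 1:2, 2:23/2, 3:9/2, 4:15/2, 5:3/2, 6:5/2, 7:11/2, 8:1/2, 9:9/2.
2 has the largest value, 23/2, making it the main broker — the node through which the most shortest paths run.

2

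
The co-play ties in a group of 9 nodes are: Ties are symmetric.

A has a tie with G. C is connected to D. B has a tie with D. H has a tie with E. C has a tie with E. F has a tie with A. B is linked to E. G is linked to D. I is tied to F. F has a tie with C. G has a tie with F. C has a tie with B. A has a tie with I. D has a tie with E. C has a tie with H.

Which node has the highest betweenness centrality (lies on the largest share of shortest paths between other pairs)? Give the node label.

Unnormalized betweenness of each node: A:5/6, B:0, C:21/2, D:25/6, E:4/3, F:9, G:19/6, H:0, I:0.
C has the largest value, 21/2, making it the main broker — the node through which the most shortest paths run.

C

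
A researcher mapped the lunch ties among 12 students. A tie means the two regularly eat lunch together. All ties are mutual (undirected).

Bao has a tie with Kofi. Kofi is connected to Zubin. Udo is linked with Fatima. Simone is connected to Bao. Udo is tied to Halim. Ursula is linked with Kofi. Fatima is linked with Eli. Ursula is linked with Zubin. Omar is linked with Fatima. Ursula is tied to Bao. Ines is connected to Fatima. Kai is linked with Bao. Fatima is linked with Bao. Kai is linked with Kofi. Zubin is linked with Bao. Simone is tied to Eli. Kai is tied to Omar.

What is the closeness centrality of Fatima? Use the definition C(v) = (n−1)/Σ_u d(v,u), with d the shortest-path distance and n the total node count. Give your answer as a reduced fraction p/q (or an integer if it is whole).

Distances from Fatima: Bao:1, Eli:1, Halim:2, Ines:1, Kai:2, Kofi:2, Omar:1, Simone:2, Udo:1, Ursula:2, Zubin:2. Sum = 17.
n = 12, so closeness = 11/17.

11/17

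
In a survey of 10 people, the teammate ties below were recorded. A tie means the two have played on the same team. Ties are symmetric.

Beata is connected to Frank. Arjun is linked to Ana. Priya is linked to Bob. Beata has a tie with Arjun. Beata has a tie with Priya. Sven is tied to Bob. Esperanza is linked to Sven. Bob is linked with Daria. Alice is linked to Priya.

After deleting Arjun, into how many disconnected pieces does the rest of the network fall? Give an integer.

2

Without Arjun, the remaining ties split the others into: {Alice, Beata, Bob, Daria, Esperanza, Frank, Priya, Sven}; {Ana}.
That's 2 separate components.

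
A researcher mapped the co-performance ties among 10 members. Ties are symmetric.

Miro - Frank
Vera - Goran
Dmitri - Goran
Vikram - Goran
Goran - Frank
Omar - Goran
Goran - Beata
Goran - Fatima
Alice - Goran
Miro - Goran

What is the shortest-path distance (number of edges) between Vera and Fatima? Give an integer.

2

One shortest route is Vera – Goran – Fatima, which uses 2 edges, and Vera and Fatima are not directly tied, so nothing shorter exists. So d(Vera,Fatima) = 2.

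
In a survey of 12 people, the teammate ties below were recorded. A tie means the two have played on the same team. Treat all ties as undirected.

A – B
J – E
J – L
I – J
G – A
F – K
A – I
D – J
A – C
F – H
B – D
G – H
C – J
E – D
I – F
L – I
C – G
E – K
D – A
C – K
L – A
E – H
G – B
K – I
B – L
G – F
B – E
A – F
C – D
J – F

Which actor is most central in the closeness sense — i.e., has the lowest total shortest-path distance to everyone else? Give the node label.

A

Farness (sum of distances to all others) for each node — A:15, B:17, C:17, D:17, E:17, F:16, G:17, H:20, I:17, J:16, K:18, L:19.
The smallest farness is 15, for A, so A has the highest closeness.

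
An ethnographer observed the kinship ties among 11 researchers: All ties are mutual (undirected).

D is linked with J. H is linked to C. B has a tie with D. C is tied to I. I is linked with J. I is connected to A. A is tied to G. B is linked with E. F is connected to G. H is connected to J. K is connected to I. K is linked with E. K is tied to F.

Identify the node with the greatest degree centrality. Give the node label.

I

Degrees — A:2, B:2, C:2, D:2, E:2, F:2, G:2, H:2, I:4, J:3, K:3.
The maximum is 4, attained only by I.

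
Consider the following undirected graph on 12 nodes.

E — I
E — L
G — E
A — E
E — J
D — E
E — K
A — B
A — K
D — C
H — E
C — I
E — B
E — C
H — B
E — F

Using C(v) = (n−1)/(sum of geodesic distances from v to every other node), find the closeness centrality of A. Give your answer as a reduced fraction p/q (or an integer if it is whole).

Distances from A: B:1, C:2, D:2, E:1, F:2, G:2, H:2, I:2, J:2, K:1, L:2. Sum = 19.
n = 12, so closeness = 11/19.

11/19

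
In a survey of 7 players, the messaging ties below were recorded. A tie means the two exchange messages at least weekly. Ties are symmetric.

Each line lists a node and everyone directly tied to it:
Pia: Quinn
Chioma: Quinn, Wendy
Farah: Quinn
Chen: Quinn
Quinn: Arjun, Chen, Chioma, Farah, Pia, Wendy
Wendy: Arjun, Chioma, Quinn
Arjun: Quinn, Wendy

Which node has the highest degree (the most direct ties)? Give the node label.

Quinn

Degrees — Arjun:2, Chen:1, Chioma:2, Farah:1, Pia:1, Quinn:6, Wendy:3.
The maximum is 6, attained only by Quinn.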